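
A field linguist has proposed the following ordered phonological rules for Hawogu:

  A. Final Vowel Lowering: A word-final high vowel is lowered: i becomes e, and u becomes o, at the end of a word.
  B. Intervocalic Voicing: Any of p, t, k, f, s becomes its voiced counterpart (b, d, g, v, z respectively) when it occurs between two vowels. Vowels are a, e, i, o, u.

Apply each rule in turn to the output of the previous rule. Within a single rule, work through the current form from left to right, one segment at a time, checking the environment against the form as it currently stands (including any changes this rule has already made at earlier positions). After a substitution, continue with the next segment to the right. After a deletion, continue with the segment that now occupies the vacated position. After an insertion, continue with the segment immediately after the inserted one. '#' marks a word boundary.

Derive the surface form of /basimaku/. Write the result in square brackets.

A Final Vowel Lowering: [basimaku] → [basimako]
B Intervocalic Voicing: [basimako] → [bazimago]

[bazimago]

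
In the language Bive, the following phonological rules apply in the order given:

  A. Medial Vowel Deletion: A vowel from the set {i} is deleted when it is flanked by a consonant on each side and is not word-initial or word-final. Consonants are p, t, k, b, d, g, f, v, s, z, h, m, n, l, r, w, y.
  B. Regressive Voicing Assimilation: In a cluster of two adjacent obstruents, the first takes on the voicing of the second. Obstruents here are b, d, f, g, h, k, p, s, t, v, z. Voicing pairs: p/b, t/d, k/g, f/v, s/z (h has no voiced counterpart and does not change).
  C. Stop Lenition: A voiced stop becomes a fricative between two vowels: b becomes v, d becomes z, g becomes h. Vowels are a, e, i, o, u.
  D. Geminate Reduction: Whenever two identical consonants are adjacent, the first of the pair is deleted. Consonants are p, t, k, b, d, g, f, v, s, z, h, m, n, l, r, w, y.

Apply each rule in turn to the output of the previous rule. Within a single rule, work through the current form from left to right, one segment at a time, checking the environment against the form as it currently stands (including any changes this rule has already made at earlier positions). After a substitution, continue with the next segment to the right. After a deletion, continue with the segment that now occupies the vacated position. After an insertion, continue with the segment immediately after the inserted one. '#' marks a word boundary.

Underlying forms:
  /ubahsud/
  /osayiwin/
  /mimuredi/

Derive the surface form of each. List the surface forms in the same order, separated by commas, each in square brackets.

/ubahsud/:
  A Medial Vowel Deletion: no change — [ubahsud]
  B Regressive Voicing Assimilation: no change — [ubahsud]
  C Stop Lenition: [ubahsud] → [uvahsud]
  D Geminate Reduction: no change — [uvahsud]
/osayiwin/:
  A Medial Vowel Deletion: [osayiwin] → [osaywn]
  B Regressive Voicing Assimilation: no change — [osaywn]
  C Stop Lenition: no change — [osaywn]
  D Geminate Reduction: no change — [osaywn]
/mimuredi/:
  A Medial Vowel Deletion: [mimuredi] → [mmuredi]
  B Regressive Voicing Assimilation: no change — [mmuredi]
  C Stop Lenition: [mmuredi] → [mmurezi]
  D Geminate Reduction: [mmurezi] → [murezi]

[uvahsud], [osaywn], [murezi]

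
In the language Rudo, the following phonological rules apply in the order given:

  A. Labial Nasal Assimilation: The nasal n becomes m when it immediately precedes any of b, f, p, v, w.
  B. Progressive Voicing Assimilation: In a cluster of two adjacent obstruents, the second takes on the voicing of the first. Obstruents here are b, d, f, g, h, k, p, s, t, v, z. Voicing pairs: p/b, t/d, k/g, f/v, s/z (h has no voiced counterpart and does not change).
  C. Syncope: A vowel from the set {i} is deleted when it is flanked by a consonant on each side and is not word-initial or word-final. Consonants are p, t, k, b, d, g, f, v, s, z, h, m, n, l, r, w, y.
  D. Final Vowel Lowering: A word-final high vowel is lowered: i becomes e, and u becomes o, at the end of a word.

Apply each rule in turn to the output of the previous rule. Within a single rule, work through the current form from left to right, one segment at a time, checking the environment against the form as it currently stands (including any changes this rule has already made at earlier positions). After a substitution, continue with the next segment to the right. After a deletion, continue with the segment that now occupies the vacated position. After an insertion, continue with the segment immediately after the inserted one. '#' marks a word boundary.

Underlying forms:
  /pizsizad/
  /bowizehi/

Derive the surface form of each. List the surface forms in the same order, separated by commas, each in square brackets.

[pzzzad], [bowzehe]

/pizsizad/:
  A Labial Nasal Assimilation: no change — [pizsizad]
  B Progressive Voicing Assimilation: [pizsizad] → [pizzizad]
  C Syncope: [pizzizad] → [pzzzad]
  D Final Vowel Lowering: no change — [pzzzad]
/bowizehi/:
  A Labial Nasal Assimilation: no change — [bowizehi]
  B Progressive Voicing Assimilation: no change — [bowizehi]
  C Syncope: [bowizehi] → [bowzehi]
  D Final Vowel Lowering: [bowzehi] → [bowzehe]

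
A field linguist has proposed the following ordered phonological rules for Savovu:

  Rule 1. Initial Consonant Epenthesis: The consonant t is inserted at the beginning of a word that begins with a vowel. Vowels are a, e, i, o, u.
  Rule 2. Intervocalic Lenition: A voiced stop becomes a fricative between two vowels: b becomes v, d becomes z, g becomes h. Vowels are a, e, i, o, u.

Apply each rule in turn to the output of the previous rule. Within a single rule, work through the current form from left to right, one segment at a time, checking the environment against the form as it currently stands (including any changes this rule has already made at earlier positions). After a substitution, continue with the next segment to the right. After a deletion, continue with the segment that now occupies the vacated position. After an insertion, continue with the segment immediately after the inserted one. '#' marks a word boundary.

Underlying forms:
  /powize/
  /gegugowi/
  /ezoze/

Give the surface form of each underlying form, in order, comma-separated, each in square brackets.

/powize/:
  Rule 1 Initial Consonant Epenthesis: no change — [powize]
  Rule 2 Intervocalic Lenition: no change — [powize]
/gegugowi/:
  Rule 1 Initial Consonant Epenthesis: no change — [gegugowi]
  Rule 2 Intervocalic Lenition: [gegugowi] → [gehuhowi]
/ezoze/:
  Rule 1 Initial Consonant Epenthesis: [ezoze] → [tezoze]
  Rule 2 Intervocalic Lenition: no change — [tezoze]

[powize], [gehuhowi], [tezoze]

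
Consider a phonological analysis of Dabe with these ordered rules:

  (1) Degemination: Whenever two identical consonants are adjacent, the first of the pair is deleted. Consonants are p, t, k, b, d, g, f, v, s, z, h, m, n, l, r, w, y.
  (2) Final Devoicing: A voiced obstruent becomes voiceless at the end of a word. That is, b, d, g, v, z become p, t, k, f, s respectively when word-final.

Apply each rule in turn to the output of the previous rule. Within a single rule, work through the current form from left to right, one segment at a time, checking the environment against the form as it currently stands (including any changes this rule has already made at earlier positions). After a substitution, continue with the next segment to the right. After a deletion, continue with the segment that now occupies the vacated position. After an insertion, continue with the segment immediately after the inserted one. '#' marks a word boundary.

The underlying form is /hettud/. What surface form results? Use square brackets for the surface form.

(1) Degemination: [hettud] → [hetud]
(2) Final Devoicing: [hetud] → [hetut]

[hetut]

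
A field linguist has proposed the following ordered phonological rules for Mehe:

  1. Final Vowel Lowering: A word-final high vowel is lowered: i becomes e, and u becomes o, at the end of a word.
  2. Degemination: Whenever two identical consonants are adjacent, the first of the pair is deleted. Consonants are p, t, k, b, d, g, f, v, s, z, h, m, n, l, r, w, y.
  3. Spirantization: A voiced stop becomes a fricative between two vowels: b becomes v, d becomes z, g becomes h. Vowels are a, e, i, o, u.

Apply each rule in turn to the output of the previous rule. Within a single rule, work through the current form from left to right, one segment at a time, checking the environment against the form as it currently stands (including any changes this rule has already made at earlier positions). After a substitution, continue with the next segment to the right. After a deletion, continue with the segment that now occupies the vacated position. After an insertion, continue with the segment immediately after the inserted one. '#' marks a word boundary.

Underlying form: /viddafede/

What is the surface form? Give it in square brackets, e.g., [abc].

1 Final Vowel Lowering: no change — [viddafede]
2 Degemination: [viddafede] → [vidafede]
3 Spirantization: [vidafede] → [vizafeze]

[vizafeze]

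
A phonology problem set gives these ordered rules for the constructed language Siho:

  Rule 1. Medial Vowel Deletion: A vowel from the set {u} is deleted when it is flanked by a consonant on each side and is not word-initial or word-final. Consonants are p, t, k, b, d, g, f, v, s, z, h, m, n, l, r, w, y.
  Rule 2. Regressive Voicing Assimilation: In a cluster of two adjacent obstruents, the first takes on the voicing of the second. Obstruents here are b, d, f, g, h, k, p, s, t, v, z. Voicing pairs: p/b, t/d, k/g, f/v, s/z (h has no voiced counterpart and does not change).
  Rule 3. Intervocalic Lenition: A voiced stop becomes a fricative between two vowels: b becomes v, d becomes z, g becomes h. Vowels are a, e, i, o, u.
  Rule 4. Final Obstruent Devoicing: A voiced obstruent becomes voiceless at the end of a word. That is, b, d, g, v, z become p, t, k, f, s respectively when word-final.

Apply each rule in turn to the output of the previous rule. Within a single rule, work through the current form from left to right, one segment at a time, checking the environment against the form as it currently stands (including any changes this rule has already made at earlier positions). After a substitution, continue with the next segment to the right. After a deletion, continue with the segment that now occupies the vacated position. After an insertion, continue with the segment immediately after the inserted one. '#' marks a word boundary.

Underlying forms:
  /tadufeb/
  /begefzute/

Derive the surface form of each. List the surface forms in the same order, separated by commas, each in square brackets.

/tadufeb/:
  Rule 1 Medial Vowel Deletion: [tadufeb] → [tadfeb]
  Rule 2 Regressive Voicing Assimilation: [tadfeb] → [tatfeb]
  Rule 3 Intervocalic Lenition: no change — [tatfeb]
  Rule 4 Final Obstruent Devoicing: [tatfeb] → [tatfep]
/begefzute/:
  Rule 1 Medial Vowel Deletion: [begefzute] → [begefzte]
  Rule 2 Regressive Voicing Assimilation: [begefzte] → [begevste]
  Rule 3 Intervocalic Lenition: [begevste] → [behevste]
  Rule 4 Final Obstruent Devoicing: no change — [behevste]

[tatfep], [behevste]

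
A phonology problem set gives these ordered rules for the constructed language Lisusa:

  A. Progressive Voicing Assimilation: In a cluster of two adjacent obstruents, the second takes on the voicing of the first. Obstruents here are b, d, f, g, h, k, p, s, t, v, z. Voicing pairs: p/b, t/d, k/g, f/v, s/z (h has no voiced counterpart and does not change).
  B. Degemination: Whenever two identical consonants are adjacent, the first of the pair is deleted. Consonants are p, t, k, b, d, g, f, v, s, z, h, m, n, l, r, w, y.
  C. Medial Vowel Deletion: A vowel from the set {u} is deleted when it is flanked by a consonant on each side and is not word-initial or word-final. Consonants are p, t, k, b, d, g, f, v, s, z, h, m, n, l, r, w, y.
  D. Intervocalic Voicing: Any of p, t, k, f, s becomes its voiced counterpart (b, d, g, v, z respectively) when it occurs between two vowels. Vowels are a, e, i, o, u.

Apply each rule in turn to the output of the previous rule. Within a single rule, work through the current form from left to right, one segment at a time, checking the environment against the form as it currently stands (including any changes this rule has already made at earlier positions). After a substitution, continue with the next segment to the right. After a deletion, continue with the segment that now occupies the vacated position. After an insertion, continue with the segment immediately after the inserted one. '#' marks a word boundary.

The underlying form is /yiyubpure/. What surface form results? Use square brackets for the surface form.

[yiybre]

A Progressive Voicing Assimilation: [yiyubpure] → [yiyubbure]
B Degemination: [yiyubbure] → [yiyubure]
C Medial Vowel Deletion: [yiyubure] → [yiybre]
D Intervocalic Voicing: no change — [yiybre]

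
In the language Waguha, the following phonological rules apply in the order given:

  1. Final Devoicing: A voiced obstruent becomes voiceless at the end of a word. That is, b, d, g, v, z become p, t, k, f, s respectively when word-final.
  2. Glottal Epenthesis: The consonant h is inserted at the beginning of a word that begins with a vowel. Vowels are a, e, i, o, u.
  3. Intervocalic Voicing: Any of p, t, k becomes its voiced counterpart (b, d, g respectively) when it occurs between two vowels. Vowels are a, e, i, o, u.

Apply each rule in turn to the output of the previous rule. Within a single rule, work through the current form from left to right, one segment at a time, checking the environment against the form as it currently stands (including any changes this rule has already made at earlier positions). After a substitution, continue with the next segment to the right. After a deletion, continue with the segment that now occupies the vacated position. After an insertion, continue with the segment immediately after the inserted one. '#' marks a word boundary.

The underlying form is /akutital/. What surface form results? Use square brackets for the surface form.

1 Final Devoicing: no change — [akutital]
2 Glottal Epenthesis: [akutital] → [hakutital]
3 Intervocalic Voicing: [hakutital] → [hagudidal]

[hagudidal]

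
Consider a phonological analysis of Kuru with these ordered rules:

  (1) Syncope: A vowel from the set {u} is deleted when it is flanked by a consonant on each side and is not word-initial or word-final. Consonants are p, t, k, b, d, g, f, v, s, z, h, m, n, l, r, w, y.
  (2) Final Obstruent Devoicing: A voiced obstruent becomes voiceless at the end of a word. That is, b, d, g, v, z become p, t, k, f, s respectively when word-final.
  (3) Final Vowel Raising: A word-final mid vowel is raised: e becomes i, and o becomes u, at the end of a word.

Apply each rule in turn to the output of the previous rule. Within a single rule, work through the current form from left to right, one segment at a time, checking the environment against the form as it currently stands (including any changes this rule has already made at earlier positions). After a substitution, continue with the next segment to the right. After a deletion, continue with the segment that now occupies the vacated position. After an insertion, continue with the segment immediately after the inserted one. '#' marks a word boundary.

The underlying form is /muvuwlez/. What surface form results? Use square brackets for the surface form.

[mvwles]

(1) Syncope: [muvuwlez] → [mvwlez]
(2) Final Obstruent Devoicing: [mvwlez] → [mvwles]
(3) Final Vowel Raising: no change — [mvwles]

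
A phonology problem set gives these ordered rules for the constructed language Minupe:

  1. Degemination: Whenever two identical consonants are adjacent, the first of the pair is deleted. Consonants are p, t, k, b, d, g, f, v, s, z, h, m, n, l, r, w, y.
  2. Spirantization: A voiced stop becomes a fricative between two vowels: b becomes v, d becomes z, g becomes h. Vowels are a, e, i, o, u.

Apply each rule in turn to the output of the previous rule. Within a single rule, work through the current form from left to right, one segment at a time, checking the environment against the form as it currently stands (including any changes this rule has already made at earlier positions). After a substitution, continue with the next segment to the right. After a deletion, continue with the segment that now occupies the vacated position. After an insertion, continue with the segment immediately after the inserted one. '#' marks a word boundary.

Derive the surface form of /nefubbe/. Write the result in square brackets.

1 Degemination: [nefubbe] → [nefube]
2 Spirantization: [nefube] → [nefuve]

[nefuve]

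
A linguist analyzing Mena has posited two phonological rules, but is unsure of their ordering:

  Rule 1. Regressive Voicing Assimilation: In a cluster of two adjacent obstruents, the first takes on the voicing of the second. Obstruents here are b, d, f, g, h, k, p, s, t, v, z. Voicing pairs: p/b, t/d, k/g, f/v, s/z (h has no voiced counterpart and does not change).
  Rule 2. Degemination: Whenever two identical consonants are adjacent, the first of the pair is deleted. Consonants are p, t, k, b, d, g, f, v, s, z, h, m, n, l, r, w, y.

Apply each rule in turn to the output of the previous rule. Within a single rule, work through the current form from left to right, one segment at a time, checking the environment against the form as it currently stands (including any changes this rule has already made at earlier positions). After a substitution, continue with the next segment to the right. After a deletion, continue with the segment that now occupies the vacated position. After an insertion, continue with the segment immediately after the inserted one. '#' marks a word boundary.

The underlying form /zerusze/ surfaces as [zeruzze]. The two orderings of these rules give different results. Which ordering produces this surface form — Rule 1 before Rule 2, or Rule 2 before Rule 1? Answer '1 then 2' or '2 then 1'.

2 then 1

Order 1 then 2:
  1 Regressive Voicing Assimilation: [zerusze] → [zeruzze]
  2 Degemination: [zeruzze] → [zeruze]
  result: [zeruze]
Order 2 then 1:
  2 Degemination: no change — [zerusze]
  1 Regressive Voicing Assimilation: [zerusze] → [zeruzze]
  result: [zeruzze]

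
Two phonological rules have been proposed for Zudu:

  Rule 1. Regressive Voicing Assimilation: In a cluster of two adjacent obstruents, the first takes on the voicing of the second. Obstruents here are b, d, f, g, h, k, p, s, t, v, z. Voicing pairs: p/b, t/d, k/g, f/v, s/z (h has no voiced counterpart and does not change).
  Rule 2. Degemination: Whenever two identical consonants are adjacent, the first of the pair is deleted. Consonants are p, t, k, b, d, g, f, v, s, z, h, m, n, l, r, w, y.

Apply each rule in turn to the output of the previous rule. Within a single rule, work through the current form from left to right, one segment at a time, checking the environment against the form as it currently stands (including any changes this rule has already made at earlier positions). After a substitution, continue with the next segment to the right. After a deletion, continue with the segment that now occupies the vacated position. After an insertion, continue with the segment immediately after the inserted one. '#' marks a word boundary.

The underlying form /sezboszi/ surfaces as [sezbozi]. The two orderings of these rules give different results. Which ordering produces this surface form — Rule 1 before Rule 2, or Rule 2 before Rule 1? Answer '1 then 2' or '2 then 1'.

Order 1 then 2:
  1 Regressive Voicing Assimilation: [sezboszi] → [sezbozzi]
  2 Degemination: [sezbozzi] → [sezbozi]
  result: [sezbozi]
Order 2 then 1:
  2 Degemination: no change — [sezboszi]
  1 Regressive Voicing Assimilation: [sezboszi] → [sezbozzi]
  result: [sezbozzi]

1 then 2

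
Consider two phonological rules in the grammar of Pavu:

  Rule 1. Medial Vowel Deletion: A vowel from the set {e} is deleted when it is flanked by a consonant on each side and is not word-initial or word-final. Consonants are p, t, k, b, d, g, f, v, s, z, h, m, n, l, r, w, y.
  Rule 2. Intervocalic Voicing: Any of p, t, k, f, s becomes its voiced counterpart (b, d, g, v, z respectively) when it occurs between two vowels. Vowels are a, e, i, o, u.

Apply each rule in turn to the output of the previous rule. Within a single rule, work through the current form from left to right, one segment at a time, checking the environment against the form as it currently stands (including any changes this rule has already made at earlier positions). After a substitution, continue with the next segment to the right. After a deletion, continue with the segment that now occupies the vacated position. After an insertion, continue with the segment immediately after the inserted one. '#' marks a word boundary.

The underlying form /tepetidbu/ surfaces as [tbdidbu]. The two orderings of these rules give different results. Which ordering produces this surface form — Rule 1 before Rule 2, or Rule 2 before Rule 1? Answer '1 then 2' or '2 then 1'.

2 then 1

Order 1 then 2:
  1 Medial Vowel Deletion: [tepetidbu] → [tptidbu]
  2 Intervocalic Voicing: no change — [tptidbu]
  result: [tptidbu]
Order 2 then 1:
  2 Intervocalic Voicing: [tepetidbu] → [tebedidbu]
  1 Medial Vowel Deletion: [tebedidbu] → [tbdidbu]
  result: [tbdidbu]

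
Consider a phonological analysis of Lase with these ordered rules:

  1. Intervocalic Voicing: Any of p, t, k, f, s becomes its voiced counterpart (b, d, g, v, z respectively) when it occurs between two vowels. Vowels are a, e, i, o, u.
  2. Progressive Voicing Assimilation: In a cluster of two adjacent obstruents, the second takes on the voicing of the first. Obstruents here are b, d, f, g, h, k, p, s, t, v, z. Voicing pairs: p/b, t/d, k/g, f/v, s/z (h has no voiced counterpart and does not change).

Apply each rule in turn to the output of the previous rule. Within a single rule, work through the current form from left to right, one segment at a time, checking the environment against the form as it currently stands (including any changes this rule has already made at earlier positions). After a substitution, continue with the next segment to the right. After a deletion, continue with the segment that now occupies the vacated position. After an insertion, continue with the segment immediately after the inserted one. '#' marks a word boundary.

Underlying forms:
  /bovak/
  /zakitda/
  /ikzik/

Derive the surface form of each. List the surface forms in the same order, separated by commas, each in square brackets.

/bovak/:
  1 Intervocalic Voicing: no change — [bovak]
  2 Progressive Voicing Assimilation: no change — [bovak]
/zakitda/:
  1 Intervocalic Voicing: [zakitda] → [zagitda]
  2 Progressive Voicing Assimilation: [zagitda] → [zagitta]
/ikzik/:
  1 Intervocalic Voicing: no change — [ikzik]
  2 Progressive Voicing Assimilation: [ikzik] → [iksik]

[bovak], [zagitta], [iksik]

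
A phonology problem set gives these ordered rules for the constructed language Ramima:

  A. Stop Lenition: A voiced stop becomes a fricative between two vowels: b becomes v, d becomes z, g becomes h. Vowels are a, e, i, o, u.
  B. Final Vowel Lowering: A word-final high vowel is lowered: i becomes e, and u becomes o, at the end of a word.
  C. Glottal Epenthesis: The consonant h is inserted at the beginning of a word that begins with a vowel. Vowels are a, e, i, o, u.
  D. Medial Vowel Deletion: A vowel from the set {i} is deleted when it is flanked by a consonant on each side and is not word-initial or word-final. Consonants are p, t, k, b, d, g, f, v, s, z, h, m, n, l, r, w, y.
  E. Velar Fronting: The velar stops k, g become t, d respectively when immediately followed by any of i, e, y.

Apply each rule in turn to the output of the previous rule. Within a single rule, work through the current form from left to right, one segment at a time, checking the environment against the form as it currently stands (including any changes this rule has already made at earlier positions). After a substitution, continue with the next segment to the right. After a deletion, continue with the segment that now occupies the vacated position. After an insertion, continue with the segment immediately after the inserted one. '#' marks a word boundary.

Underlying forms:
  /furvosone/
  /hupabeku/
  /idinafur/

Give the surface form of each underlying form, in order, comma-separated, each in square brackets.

[furvosone], [hupaveko], [hznafur]

/furvosone/:
  A Stop Lenition: no change — [furvosone]
  B Final Vowel Lowering: no change — [furvosone]
  C Glottal Epenthesis: no change — [furvosone]
  D Medial Vowel Deletion: no change — [furvosone]
  E Velar Fronting: no change — [furvosone]
/hupabeku/:
  A Stop Lenition: [hupabeku] → [hupaveku]
  B Final Vowel Lowering: [hupaveku] → [hupaveko]
  C Glottal Epenthesis: no change — [hupaveko]
  D Medial Vowel Deletion: no change — [hupaveko]
  E Velar Fronting: no change — [hupaveko]
/idinafur/:
  A Stop Lenition: [idinafur] → [izinafur]
  B Final Vowel Lowering: no change — [izinafur]
  C Glottal Epenthesis: [izinafur] → [hizinafur]
  D Medial Vowel Deletion: [hizinafur] → [hznafur]
  E Velar Fronting: no change — [hznafur]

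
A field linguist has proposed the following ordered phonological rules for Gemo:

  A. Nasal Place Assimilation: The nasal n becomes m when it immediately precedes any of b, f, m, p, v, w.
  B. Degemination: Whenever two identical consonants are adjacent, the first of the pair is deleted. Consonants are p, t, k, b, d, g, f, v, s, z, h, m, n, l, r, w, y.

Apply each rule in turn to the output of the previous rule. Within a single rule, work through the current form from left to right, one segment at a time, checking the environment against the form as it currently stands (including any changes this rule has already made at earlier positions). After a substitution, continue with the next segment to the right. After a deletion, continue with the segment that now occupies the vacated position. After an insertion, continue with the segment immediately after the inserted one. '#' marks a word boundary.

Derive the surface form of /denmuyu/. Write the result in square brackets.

A Nasal Place Assimilation: [denmuyu] → [demmuyu]
B Degemination: [demmuyu] → [demuyu]

[demuyu]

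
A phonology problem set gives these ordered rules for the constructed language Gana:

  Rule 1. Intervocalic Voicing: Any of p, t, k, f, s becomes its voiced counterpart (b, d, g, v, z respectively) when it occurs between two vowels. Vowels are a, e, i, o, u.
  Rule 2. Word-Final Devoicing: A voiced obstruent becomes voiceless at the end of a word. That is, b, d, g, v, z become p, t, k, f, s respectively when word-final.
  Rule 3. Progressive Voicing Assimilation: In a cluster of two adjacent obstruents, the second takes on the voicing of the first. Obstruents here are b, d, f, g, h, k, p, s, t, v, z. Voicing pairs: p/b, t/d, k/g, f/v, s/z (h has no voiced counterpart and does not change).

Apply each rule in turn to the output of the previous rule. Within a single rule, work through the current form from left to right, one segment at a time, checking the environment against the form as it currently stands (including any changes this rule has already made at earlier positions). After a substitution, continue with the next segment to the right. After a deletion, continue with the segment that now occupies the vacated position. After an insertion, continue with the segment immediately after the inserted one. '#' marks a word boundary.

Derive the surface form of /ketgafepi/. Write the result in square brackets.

Rule 1 Intervocalic Voicing: [ketgafepi] → [ketgavebi]
Rule 2 Word-Final Devoicing: no change — [ketgavebi]
Rule 3 Progressive Voicing Assimilation: [ketgavebi] → [ketkavebi]

[ketkavebi]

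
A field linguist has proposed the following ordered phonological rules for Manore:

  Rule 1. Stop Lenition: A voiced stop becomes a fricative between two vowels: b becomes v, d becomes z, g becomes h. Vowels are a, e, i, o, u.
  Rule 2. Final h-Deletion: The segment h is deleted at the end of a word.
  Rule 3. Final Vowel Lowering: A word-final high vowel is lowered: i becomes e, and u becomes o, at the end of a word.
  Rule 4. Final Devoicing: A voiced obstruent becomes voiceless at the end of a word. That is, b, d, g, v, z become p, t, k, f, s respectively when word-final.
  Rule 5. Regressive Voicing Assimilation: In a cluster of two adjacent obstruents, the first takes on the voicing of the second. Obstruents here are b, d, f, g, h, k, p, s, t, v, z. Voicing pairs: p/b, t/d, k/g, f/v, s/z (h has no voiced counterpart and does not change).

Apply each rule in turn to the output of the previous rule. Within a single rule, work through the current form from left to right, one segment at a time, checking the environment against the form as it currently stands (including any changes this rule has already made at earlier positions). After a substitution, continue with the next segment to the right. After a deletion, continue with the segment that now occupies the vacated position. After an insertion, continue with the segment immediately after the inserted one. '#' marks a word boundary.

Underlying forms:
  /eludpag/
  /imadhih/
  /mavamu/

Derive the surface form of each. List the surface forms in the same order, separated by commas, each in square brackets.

[elutpak], [imathe], [mavamo]

/eludpag/:
  Rule 1 Stop Lenition: no change — [eludpag]
  Rule 2 Final h-Deletion: no change — [eludpag]
  Rule 3 Final Vowel Lowering: no change — [eludpag]
  Rule 4 Final Devoicing: [eludpag] → [eludpak]
  Rule 5 Regressive Voicing Assimilation: [eludpak] → [elutpak]
/imadhih/:
  Rule 1 Stop Lenition: no change — [imadhih]
  Rule 2 Final h-Deletion: [imadhih] → [imadhi]
  Rule 3 Final Vowel Lowering: [imadhi] → [imadhe]
  Rule 4 Final Devoicing: no change — [imadhe]
  Rule 5 Regressive Voicing Assimilation: [imadhe] → [imathe]
/mavamu/:
  Rule 1 Stop Lenition: no change — [mavamu]
  Rule 2 Final h-Deletion: no change — [mavamu]
  Rule 3 Final Vowel Lowering: [mavamu] → [mavamo]
  Rule 4 Final Devoicing: no change — [mavamo]
  Rule 5 Regressive Voicing Assimilation: no change — [mavamo]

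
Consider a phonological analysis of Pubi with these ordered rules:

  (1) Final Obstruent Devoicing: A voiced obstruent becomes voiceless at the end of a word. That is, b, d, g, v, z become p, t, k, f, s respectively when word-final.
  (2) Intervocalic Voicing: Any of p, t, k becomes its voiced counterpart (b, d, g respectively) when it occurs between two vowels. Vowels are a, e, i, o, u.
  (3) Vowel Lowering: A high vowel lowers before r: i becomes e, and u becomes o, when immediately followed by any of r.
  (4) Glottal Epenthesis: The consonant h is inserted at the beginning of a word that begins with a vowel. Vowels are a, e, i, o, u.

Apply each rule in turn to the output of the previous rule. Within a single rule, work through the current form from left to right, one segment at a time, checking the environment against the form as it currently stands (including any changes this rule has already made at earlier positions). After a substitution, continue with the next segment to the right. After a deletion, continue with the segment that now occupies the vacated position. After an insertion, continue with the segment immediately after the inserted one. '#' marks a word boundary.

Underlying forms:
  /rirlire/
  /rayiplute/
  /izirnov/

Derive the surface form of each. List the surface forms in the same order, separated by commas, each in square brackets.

/rirlire/:
  (1) Final Obstruent Devoicing: no change — [rirlire]
  (2) Intervocalic Voicing: no change — [rirlire]
  (3) Vowel Lowering: [rirlire] → [rerlere]
  (4) Glottal Epenthesis: no change — [rerlere]
/rayiplute/:
  (1) Final Obstruent Devoicing: no change — [rayiplute]
  (2) Intervocalic Voicing: [rayiplute] → [rayiplude]
  (3) Vowel Lowering: no change — [rayiplude]
  (4) Glottal Epenthesis: no change — [rayiplude]
/izirnov/:
  (1) Final Obstruent Devoicing: [izirnov] → [izirnof]
  (2) Intervocalic Voicing: no change — [izirnof]
  (3) Vowel Lowering: [izirnof] → [izernof]
  (4) Glottal Epenthesis: [izernof] → [hizernof]

[rerlere], [rayiplude], [hizernof]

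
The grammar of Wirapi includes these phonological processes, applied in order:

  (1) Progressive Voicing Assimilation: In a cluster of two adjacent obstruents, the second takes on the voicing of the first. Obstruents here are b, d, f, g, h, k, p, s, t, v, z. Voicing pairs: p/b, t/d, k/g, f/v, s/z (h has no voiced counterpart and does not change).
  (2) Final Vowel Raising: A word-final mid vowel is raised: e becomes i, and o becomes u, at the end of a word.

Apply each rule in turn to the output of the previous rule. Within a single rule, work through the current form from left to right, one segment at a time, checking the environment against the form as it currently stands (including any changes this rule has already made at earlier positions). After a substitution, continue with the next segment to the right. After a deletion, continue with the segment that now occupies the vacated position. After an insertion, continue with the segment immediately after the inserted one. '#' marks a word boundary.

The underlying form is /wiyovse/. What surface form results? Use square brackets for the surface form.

[wiyovzi]

(1) Progressive Voicing Assimilation: [wiyovse] → [wiyovze]
(2) Final Vowel Raising: [wiyovze] → [wiyovzi]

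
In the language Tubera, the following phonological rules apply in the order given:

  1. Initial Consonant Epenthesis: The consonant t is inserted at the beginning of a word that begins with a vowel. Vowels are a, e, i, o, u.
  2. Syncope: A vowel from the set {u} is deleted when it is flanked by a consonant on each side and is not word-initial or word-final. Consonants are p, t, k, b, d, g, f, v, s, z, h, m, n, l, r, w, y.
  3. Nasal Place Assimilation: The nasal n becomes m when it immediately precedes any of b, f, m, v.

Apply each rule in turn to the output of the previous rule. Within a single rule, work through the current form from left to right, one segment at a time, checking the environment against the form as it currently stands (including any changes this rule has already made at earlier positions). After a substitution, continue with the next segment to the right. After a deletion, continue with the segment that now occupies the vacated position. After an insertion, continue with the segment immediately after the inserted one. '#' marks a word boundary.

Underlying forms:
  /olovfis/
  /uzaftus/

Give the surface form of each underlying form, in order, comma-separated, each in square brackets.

/olovfis/:
  1 Initial Consonant Epenthesis: [olovfis] → [tolovfis]
  2 Syncope: no change — [tolovfis]
  3 Nasal Place Assimilation: no change — [tolovfis]
/uzaftus/:
  1 Initial Consonant Epenthesis: [uzaftus] → [tuzaftus]
  2 Syncope: [tuzaftus] → [tzafts]
  3 Nasal Place Assimilation: no change — [tzafts]

[tolovfis], [tzafts]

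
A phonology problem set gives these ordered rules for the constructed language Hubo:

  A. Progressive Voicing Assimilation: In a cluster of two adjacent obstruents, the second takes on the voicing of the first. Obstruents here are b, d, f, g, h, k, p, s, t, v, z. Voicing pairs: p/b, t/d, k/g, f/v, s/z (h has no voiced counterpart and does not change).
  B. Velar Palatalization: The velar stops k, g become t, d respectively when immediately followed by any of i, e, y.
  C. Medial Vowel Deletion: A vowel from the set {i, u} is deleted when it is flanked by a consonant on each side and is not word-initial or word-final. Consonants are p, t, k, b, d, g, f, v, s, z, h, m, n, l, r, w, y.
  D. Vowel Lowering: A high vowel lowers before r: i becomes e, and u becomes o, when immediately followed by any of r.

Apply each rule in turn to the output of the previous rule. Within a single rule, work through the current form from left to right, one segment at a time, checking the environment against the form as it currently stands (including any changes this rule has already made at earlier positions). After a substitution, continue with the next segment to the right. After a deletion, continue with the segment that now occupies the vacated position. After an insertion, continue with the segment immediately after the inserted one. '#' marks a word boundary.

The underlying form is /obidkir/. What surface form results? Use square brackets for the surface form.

[obddr]

A Progressive Voicing Assimilation: [obidkir] → [obidgir]
B Velar Palatalization: [obidgir] → [obiddir]
C Medial Vowel Deletion: [obiddir] → [obddr]
D Vowel Lowering: no change — [obddr]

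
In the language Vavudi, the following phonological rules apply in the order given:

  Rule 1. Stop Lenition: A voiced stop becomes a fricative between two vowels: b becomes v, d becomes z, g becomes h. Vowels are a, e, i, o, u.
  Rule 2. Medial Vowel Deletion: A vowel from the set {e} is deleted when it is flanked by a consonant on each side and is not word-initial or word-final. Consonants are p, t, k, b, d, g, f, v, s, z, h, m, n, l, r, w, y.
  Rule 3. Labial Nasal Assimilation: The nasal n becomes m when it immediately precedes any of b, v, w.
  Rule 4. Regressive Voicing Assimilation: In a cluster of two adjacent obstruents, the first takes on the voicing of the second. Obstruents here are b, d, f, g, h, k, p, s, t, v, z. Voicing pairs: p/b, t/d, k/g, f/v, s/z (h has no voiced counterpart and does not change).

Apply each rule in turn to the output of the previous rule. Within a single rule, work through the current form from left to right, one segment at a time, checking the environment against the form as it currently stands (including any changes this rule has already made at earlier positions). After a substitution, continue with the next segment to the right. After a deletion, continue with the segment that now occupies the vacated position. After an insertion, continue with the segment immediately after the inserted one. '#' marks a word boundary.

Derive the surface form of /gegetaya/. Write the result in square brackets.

[khtaya]

Rule 1 Stop Lenition: [gegetaya] → [gehetaya]
Rule 2 Medial Vowel Deletion: [gehetaya] → [ghtaya]
Rule 3 Labial Nasal Assimilation: no change — [ghtaya]
Rule 4 Regressive Voicing Assimilation: [ghtaya] → [khtaya]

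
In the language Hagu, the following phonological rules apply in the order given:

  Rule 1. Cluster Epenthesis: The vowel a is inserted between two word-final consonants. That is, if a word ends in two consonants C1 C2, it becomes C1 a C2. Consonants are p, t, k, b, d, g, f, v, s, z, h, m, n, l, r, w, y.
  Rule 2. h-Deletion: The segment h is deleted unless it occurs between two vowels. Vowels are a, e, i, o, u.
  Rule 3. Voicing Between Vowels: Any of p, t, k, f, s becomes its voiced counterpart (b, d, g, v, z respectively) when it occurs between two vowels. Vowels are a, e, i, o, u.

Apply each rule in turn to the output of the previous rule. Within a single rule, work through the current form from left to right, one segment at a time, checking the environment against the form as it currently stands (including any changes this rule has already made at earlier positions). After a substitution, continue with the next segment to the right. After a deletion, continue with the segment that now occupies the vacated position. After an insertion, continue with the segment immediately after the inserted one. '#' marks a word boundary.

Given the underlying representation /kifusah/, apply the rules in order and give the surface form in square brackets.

[kivuza]

Rule 1 Cluster Epenthesis: no change — [kifusah]
Rule 2 h-Deletion: [kifusah] → [kifusa]
Rule 3 Voicing Between Vowels: [kifusa] → [kivuza]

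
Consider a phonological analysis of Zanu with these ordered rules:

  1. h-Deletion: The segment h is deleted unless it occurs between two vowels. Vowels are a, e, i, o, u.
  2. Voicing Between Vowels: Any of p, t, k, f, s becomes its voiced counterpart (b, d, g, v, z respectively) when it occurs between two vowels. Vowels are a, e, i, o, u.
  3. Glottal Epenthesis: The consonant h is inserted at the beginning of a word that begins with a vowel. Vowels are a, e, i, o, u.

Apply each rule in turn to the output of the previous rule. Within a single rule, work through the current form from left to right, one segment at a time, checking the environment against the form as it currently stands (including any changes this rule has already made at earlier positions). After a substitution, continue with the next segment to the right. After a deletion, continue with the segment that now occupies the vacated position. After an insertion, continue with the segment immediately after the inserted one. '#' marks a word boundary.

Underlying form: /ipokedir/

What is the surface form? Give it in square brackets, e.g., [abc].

[hibogedir]

1 h-Deletion: no change — [ipokedir]
2 Voicing Between Vowels: [ipokedir] → [ibogedir]
3 Glottal Epenthesis: [ibogedir] → [hibogedir]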